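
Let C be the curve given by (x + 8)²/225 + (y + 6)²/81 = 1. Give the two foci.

Center (-8, -6). The larger denominator 225 sits under the x-term, so the major axis is horizontal; a² = 225, b² = 81.
c² = a² - b² = 225 - 81 = 144, so c = 12.
Foci lie on the horizontal axis through the center: (h ± c, k).

(-20, -6) and (4, -6)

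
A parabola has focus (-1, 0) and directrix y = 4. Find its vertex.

(-1, 2)

The vertex is the midpoint between the focus and the directrix along the axis of symmetry.
Axis is vertical (directrix is horizontal). Vertex y-coordinate = (0 + 4)/2 = 2; x-coordinate = -1.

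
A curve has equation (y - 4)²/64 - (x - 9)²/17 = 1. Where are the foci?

(9, -5) and (9, 13)

Center (9, 4). The positive term is the y-term, so the transverse axis is vertical; a² = 64, b² = 17.
c² = a² + b² = 64 + 17 = 81, so c = 9.
Foci lie on the vertical axis through the center: (h, k ± c).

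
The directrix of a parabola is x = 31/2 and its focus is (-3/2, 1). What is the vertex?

The vertex is the midpoint between the focus and the directrix along the axis of symmetry.
Axis is horizontal (directrix is vertical). Vertex x-coordinate = (-3/2 + 31/2)/2 = 7; y-coordinate = 1.

(7, 1)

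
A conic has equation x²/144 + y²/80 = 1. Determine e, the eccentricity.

Center (0, 0). The larger denominator 144 sits under the x-term, so the major axis is horizontal; a² = 144, b² = 80.
c² = a² - b² = 64, so c = 8.
e = c/a = 8/12 = 2/3.

e = 2/3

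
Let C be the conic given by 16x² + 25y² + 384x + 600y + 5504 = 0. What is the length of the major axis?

Group: 16(x² + 24x) + 25(y² + 24y) = -5504
Complete the square in x and y: 16(x + 12)² + 25(y + 12)² = -5504 + 2304 + 3600 = 400
Dividing both sides by 400: (x + 12)²/25 + (y + 12)²/16 = 1
Ellipse, center (-12, -12), major axis horizontal; a² = 25, b² = 16.
a² = 25 so a = 5; the major axis has length 2a = 10.

10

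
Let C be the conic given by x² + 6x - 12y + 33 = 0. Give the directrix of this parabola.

Only x is squared. Complete the square in x: (x + 3)² = 12(y - 2).
Vertex (-3, 2); 4p = 12 so p = 3. Opens up.
Directrix is the horizontal line y = k − p = 2 − (3) = -1.

y = -1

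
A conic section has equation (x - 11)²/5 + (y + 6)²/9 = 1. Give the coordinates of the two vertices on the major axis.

Center (11, -6). The larger denominator 9 sits under the y-term, so the major axis is vertical; a² = 9, b² = 5.
a = 3. Vertices at (h, k ± a).

(11, -9) and (11, -3)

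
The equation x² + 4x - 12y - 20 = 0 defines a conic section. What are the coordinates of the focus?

Only x is squared. Complete the square in x: (x + 2)² = 12(y + 2).
Vertex (-2, -2); 4p = 12 so p = 3. Opens up.
Focus is p units from the vertex along the axis: (h, k + p).

(-2, 1)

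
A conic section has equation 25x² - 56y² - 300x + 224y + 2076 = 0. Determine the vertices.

Group: 25(x² - 12x) -56(y² - 4y) = -2076
Completing the square gives 25(x - 6)² -56(y - 2)² = -2076 + 900 - 224 = -1400.
Divide through by -1400 to get (y - 2)²/25 - (x - 6)²/56 = 1.
Hyperbola, center (6, 2), transverse axis vertical; a² = 25, b² = 56.
a = 5. Vertices at (h, k ± a).

(6, -3) and (6, 7)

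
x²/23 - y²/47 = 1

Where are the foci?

Center (0, 0). The positive term is the x-term, so the transverse axis is horizontal; a² = 23, b² = 47.
c² = a² + b² = 23 + 47 = 70, so c = √70.
Foci lie on the horizontal axis through the center: (h ± c, k).

(0 - √70, 0) and (0 + √70, 0)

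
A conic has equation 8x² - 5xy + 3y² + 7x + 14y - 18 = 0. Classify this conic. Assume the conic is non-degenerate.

ellipse

A = 8, B = -5, C = 3.
Discriminant B² − 4AC = (-5)² − 4·8·3 = -71.
B² − 4AC < 0 ⇒ ellipse.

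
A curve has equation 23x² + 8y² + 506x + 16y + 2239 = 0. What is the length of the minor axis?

Collect terms: 23(x² + 22x) + 8(y² + 2y) = -2239
Complete the square: 23(x + 11)² + 8(y + 1)² = -2239 + 2783 + 8 = 552
Divide by 552: (x + 11)²/24 + (y + 1)²/69 = 1
Ellipse, center (-11, -1), major axis vertical; a² = 69, b² = 24.
b² = 24 so b = 2√6; the minor axis has length 2b = 4√6.

4√6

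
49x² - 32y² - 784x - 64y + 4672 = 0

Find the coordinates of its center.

Rearranging, 49(x² - 16x) -32(y² + 2y) = -4672.
Complete the square: 49(x - 8)² -32(y + 1)² = -4672 + 3136 - 32 = -1568
Divide through by -1568 to get (y + 1)²/49 - (x - 8)²/32 = 1.
Hyperbola with center (8, -1).

(8, -1)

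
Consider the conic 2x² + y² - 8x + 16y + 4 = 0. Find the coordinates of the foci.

(2, -8 - √34) and (2, -8 + √34)

Collect terms: 2(x² - 4x) + (y² + 16y) = -4
2(x - 2)² + (y + 8)² = -4 + 8 + 64 = 68
Dividing both sides by 68: (x - 2)²/34 + (y + 8)²/68 = 1
Ellipse, center (2, -8), major axis vertical; a² = 68, b² = 34.
c² = a² - b² = 68 - 34 = 34, so c = √34.
Foci lie on the vertical axis through the center: (h, k ± c).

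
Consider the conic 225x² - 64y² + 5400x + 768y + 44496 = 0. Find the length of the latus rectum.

Collect terms: 225(x² + 24x) -64(y² - 12y) = -44496
225(x + 12)² -64(y - 6)² = -44496 + 32400 - 2304 = -14400
Divide through by -14400 to get (y - 6)²/225 - (x + 12)²/64 = 1.
Hyperbola, center (-12, 6), transverse axis vertical; a² = 225, b² = 64.
Latus rectum length = 2b²/a = 2·64/15 = 128/15.

128/15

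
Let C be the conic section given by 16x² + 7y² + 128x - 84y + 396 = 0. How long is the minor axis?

Rearranging, 16(x² + 8x) + 7(y² - 12y) = -396.
Completing the square gives 16(x + 4)² + 7(y - 6)² = -396 + 256 + 252 = 112.
Dividing both sides by 112: (x + 4)²/7 + (y - 6)²/16 = 1
Ellipse, center (-4, 6), major axis vertical; a² = 16, b² = 7.
b² = 7 so b = √7; the minor axis has length 2b = 2√7.

2√7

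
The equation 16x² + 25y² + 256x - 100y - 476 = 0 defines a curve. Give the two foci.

Collect terms: 16(x² + 16x) + 25(y² - 4y) = 476
Complete the square in x and y: 16(x + 8)² + 25(y - 2)² = 476 + 1024 + 100 = 1600
Divide through by 1600 to get (x + 8)²/100 + (y - 2)²/64 = 1.
Ellipse, center (-8, 2), major axis horizontal; a² = 100, b² = 64.
c² = a² - b² = 100 - 64 = 36, so c = 6.
Foci lie on the horizontal axis through the center: (h ± c, k).

(-14, 2) and (-2, 2)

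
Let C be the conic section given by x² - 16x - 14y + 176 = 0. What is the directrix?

y = 9/2

Only x is squared. Complete the square in x: (x - 8)² = 14(y - 8).
Vertex (8, 8); 4p = 14 so p = 7/2. Opens up.
Directrix is the horizontal line y = k − p = 8 − (7/2) = 9/2.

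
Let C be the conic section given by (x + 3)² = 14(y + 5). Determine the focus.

(-3, -3/2)

Vertex (-3, -5); 4p = 14 so p = 7/2. Opens up.
Focus is p units from the vertex along the axis: (h, k + p).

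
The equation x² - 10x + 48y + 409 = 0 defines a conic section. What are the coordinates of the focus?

(5, -20)

Only x is squared. Complete the square in x: (x - 5)² = -48(y + 8).
Vertex (5, -8); 4p = -48 so p = -12. Opens down.
Focus is p units from the vertex along the axis: (h, k + p).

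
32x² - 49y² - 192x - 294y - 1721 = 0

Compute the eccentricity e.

e = 9/7

Collect terms: 32(x² - 6x) -49(y² + 6y) = 1721
Complete the square: 32(x - 3)² -49(y + 3)² = 1721 + 288 - 441 = 1568
Divide by 1568: (x - 3)²/49 - (y + 3)²/32 = 1
Hyperbola, center (3, -3), transverse axis horizontal; a² = 49, b² = 32.
c² = a² + b² = 81, so c = 9.
e = c/a = 9/7.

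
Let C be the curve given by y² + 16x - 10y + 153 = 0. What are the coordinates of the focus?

Only y is squared. Complete the square in y: (y - 5)² = -16(x + 8).
Vertex (-8, 5); 4p = -16 so p = -4. Opens left.
Focus is p units from the vertex along the axis: (h + p, k).

(-12, 5)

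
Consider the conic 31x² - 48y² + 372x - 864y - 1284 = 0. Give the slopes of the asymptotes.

Collect terms: 31(x² + 12x) -48(y² + 18y) = 1284
Complete the square: 31(x + 6)² -48(y + 9)² = 1284 + 1116 - 3888 = -1488
Dividing both sides by -1488: (y + 9)²/31 - (x + 6)²/48 = 1
Hyperbola, center (-6, -9), transverse axis vertical; a² = 31, b² = 48.
For a vertical hyperbola the asymptotes have slope ±a/b.
Here that is ±√31/4√3 = ±√93/12.

√93/12 and -√93/12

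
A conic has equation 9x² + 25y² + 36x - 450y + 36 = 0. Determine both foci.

(-14, 9) and (10, 9)

Collect terms: 9(x² + 4x) + 25(y² - 18y) = -36
Completing the square gives 9(x + 2)² + 25(y - 9)² = -36 + 36 + 2025 = 2025.
Divide through by 2025 to get (x + 2)²/225 + (y - 9)²/81 = 1.
Ellipse, center (-2, 9), major axis horizontal; a² = 225, b² = 81.
c² = a² - b² = 225 - 81 = 144, so c = 12.
Foci lie on the horizontal axis through the center: (h ± c, k).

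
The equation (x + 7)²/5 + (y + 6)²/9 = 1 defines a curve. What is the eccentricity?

e = 2/3

Center (-7, -6). The larger denominator 9 sits under the y-term, so the major axis is vertical; a² = 9, b² = 5.
c² = a² - b² = 4, so c = 2.
e = c/a = 2/3.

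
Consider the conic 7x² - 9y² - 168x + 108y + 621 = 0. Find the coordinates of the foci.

Group: 7(x² - 24x) -9(y² - 12y) = -621
Completing the square gives 7(x - 12)² -9(y - 6)² = -621 + 1008 - 324 = 63.
Divide by 63: (x - 12)²/9 - (y - 6)²/7 = 1
Hyperbola, center (12, 6), transverse axis horizontal; a² = 9, b² = 7.
c² = a² + b² = 9 + 7 = 16, so c = 4.
Foci lie on the horizontal axis through the center: (h ± c, k).

(8, 6) and (16, 6)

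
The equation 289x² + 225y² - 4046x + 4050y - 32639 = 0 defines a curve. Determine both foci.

(7, -17) and (7, -1)

Rearranging, 289(x² - 14x) + 225(y² + 18y) = 32639.
289(x - 7)² + 225(y + 9)² = 32639 + 14161 + 18225 = 65025
Dividing both sides by 65025: (x - 7)²/225 + (y + 9)²/289 = 1
Ellipse, center (7, -9), major axis vertical; a² = 289, b² = 225.
c² = a² - b² = 289 - 225 = 64, so c = 8.
Foci lie on the vertical axis through the center: (h, k ± c).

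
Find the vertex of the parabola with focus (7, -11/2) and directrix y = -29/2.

(7, -10)

The vertex is the midpoint between the focus and the directrix along the axis of symmetry.
Axis is vertical (directrix is horizontal). Vertex y-coordinate = (-11/2 + (-29/2))/2 = -10; x-coordinate = 7.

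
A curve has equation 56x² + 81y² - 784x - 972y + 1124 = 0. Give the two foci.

(2, 6) and (12, 6)

Group the x- and y-terms: 56(x² - 14x) + 81(y² - 12y) = -1124
Completing the square gives 56(x - 7)² + 81(y - 6)² = -1124 + 2744 + 2916 = 4536.
Dividing both sides by 4536: (x - 7)²/81 + (y - 6)²/56 = 1
Ellipse, center (7, 6), major axis horizontal; a² = 81, b² = 56.
c² = a² - b² = 81 - 56 = 25, so c = 5.
Foci lie on the horizontal axis through the center: (h ± c, k).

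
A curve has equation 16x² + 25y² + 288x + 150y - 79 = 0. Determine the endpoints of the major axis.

16(x² + 18x) + 25(y² + 6y) = 79
16(x + 9)² + 25(y + 3)² = 79 + 1296 + 225 = 1600
Divide by 1600: (x + 9)²/100 + (y + 3)²/64 = 1
Ellipse, center (-9, -3), major axis horizontal; a² = 100, b² = 64.
a = 10. Vertices at (h ± a, k).

(-19, -3) and (1, -3)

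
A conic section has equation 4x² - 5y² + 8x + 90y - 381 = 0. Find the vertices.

Group: 4(x² + 2x) -5(y² - 18y) = 381
Complete the square: 4(x + 1)² -5(y - 9)² = 381 + 4 - 405 = -20
Dividing both sides by -20: (y - 9)²/4 - (x + 1)²/5 = 1
Hyperbola, center (-1, 9), transverse axis vertical; a² = 4, b² = 5.
a = 2. Vertices at (h, k ± a).

(-1, 7) and (-1, 11)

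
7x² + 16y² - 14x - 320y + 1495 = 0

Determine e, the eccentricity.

e = 3/4

Group: 7(x² - 2x) + 16(y² - 20y) = -1495
Complete the square in x and y: 7(x - 1)² + 16(y - 10)² = -1495 + 7 + 1600 = 112
Dividing both sides by 112: (x - 1)²/16 + (y - 10)²/7 = 1
Ellipse, center (1, 10), major axis horizontal; a² = 16, b² = 7.
c² = a² - b² = 9, so c = 3.
e = c/a = 3/4.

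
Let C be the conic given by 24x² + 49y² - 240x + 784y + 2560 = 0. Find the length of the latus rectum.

Rearranging, 24(x² - 10x) + 49(y² + 16y) = -2560.
24(x - 5)² + 49(y + 8)² = -2560 + 600 + 3136 = 1176
Dividing both sides by 1176: (x - 5)²/49 + (y + 8)²/24 = 1
Ellipse, center (5, -8), major axis horizontal; a² = 49, b² = 24.
Latus rectum length = 2b²/a = 2·24/7 = 48/7.

48/7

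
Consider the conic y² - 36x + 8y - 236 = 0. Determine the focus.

(2, -4)

Only y is squared. Complete the square in y: (y + 4)² = 36(x + 7).
Vertex (-7, -4); 4p = 36 so p = 9. Opens right.
Focus is p units from the vertex along the axis: (h + p, k).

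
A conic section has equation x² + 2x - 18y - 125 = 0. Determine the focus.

Only x is squared. Complete the square in x: (x + 1)² = 18(y + 7).
Vertex (-1, -7); 4p = 18 so p = 9/2. Opens up.
Focus is p units from the vertex along the axis: (h, k + p).

(-1, -5/2)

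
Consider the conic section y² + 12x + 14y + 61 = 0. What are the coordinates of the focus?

Only y is squared. Complete the square in y: (y + 7)² = -12(x + 1).
Vertex (-1, -7); 4p = -12 so p = -3. Opens left.
Focus is p units from the vertex along the axis: (h + p, k).

(-4, -7)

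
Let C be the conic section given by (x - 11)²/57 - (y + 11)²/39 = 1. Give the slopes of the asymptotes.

Center (11, -11). The positive term is the x-term, so the transverse axis is horizontal; a² = 57, b² = 39.
For a horizontal hyperbola the asymptotes have slope ±b/a.
Here that is ±√39/√57 = ±√247/19.

√247/19 and -√247/19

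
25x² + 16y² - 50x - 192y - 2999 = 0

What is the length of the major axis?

Group: 25(x² - 2x) + 16(y² - 12y) = 2999
Complete the square in x and y: 25(x - 1)² + 16(y - 6)² = 2999 + 25 + 576 = 3600
Dividing both sides by 3600: (x - 1)²/144 + (y - 6)²/225 = 1
Ellipse, center (1, 6), major axis vertical; a² = 225, b² = 144.
a² = 225 so a = 15; the major axis has length 2a = 30.

30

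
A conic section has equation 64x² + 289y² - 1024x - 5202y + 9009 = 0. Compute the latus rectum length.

Group: 64(x² - 16x) + 289(y² - 18y) = -9009
Complete the square: 64(x - 8)² + 289(y - 9)² = -9009 + 4096 + 23409 = 18496
Divide by 18496: (x - 8)²/289 + (y - 9)²/64 = 1
Ellipse, center (8, 9), major axis horizontal; a² = 289, b² = 64.
Latus rectum length = 2b²/a = 2·64/17 = 128/17.

128/17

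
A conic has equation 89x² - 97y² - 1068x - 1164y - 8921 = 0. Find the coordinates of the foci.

(6 - √186, -6) and (6 + √186, -6)

Rearranging, 89(x² - 12x) -97(y² + 12y) = 8921.
Complete the square: 89(x - 6)² -97(y + 6)² = 8921 + 3204 - 3492 = 8633
Divide by 8633: (x - 6)²/97 - (y + 6)²/89 = 1
Hyperbola, center (6, -6), transverse axis horizontal; a² = 97, b² = 89.
c² = a² + b² = 97 + 89 = 186, so c = √186.
Foci lie on the horizontal axis through the center: (h ± c, k).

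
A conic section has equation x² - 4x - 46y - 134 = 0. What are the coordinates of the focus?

(2, 17/2)

Only x is squared. Complete the square in x: (x - 2)² = 46(y + 3).
Vertex (2, -3); 4p = 46 so p = 23/2. Opens up.
Focus is p units from the vertex along the axis: (h, k + p).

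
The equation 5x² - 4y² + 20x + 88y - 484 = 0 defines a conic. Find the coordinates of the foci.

(-5, 11) and (1, 11)

5(x² + 4x) -4(y² - 22y) = 484
5(x + 2)² -4(y - 11)² = 484 + 20 - 484 = 20
Divide through by 20 to get (x + 2)²/4 - (y - 11)²/5 = 1.
Hyperbola, center (-2, 11), transverse axis horizontal; a² = 4, b² = 5.
c² = a² + b² = 4 + 5 = 9, so c = 3.
Foci lie on the horizontal axis through the center: (h ± c, k).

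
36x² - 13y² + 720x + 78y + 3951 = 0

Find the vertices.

(-10, -3) and (-10, 9)

Collect terms: 36(x² + 20x) -13(y² - 6y) = -3951
Complete the square: 36(x + 10)² -13(y - 3)² = -3951 + 3600 - 117 = -468
Dividing both sides by -468: (y - 3)²/36 - (x + 10)²/13 = 1
Hyperbola, center (-10, 3), transverse axis vertical; a² = 36, b² = 13.
a = 6. Vertices at (h, k ± a).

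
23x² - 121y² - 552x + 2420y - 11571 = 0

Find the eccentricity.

Collect terms: 23(x² - 24x) -121(y² - 20y) = 11571
Completing the square gives 23(x - 12)² -121(y - 10)² = 11571 + 3312 - 12100 = 2783.
Divide by 2783: (x - 12)²/121 - (y - 10)²/23 = 1
Hyperbola, center (12, 10), transverse axis horizontal; a² = 121, b² = 23.
c² = a² + b² = 144, so c = 12.
e = c/a = 12/11.

e = 12/11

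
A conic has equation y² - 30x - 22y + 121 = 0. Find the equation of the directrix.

Only y is squared. Complete the square in y: (y - 11)² = 30x.
Vertex (0, 11); 4p = 30 so p = 15/2. Opens right.
Directrix is the vertical line x = h − p = 0 − (15/2) = -15/2.

x = -15/2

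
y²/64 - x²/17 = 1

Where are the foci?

(0, -9) and (0, 9)

Center (0, 0). The positive term is the y-term, so the transverse axis is vertical; a² = 64, b² = 17.
c² = a² + b² = 64 + 17 = 81, so c = 9.
Foci lie on the vertical axis through the center: (h, k ± c).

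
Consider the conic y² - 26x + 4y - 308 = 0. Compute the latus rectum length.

26

Only y is squared. Complete the square in y: (y + 2)² = 26(x + 12).
Vertex (-12, -2); 4p = 26 so p = 13/2. Opens right.
Latus rectum length = |4p| = 26.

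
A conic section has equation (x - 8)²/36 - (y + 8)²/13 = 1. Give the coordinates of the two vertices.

(2, -8) and (14, -8)

Center (8, -8). The positive term is the x-term, so the transverse axis is horizontal; a² = 36, b² = 13.
a = 6. Vertices at (h ± a, k).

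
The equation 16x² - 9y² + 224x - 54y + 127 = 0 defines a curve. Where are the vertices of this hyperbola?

Rearranging, 16(x² + 14x) -9(y² + 6y) = -127.
16(x + 7)² -9(y + 3)² = -127 + 784 - 81 = 576
Divide through by 576 to get (x + 7)²/36 - (y + 3)²/64 = 1.
Hyperbola, center (-7, -3), transverse axis horizontal; a² = 36, b² = 64.
a = 6. Vertices at (h ± a, k).

(-13, -3) and (-1, -3)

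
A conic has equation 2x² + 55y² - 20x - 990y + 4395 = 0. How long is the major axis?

2(x² - 10x) + 55(y² - 18y) = -4395
Completing the square gives 2(x - 5)² + 55(y - 9)² = -4395 + 50 + 4455 = 110.
Divide through by 110 to get (x - 5)²/55 + (y - 9)²/2 = 1.
Ellipse, center (5, 9), major axis horizontal; a² = 55, b² = 2.
a² = 55 so a = √55; the major axis has length 2a = 2√55.

2√55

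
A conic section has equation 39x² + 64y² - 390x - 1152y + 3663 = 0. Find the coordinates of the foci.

39(x² - 10x) + 64(y² - 18y) = -3663
39(x - 5)² + 64(y - 9)² = -3663 + 975 + 5184 = 2496
Divide through by 2496 to get (x - 5)²/64 + (y - 9)²/39 = 1.
Ellipse, center (5, 9), major axis horizontal; a² = 64, b² = 39.
c² = a² - b² = 64 - 39 = 25, so c = 5.
Foci lie on the horizontal axis through the center: (h ± c, k).

(0, 9) and (10, 9)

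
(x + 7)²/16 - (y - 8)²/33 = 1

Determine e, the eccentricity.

Center (-7, 8). The positive term is the x-term, so the transverse axis is horizontal; a² = 16, b² = 33.
c² = a² + b² = 49, so c = 7.
e = c/a = 7/4.

e = 7/4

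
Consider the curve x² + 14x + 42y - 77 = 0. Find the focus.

Only x is squared. Complete the square in x: (x + 7)² = -42(y - 3).
Vertex (-7, 3); 4p = -42 so p = -21/2. Opens down.
Focus is p units from the vertex along the axis: (h, k + p).

(-7, -15/2)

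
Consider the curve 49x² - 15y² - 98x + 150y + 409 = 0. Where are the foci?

Group the x- and y-terms: 49(x² - 2x) -15(y² - 10y) = -409
49(x - 1)² -15(y - 5)² = -409 + 49 - 375 = -735
Dividing both sides by -735: (y - 5)²/49 - (x - 1)²/15 = 1
Hyperbola, center (1, 5), transverse axis vertical; a² = 49, b² = 15.
c² = a² + b² = 49 + 15 = 64, so c = 8.
Foci lie on the vertical axis through the center: (h, k ± c).

(1, -3) and (1, 13)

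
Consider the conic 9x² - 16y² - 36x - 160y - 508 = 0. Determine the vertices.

(-2, -5) and (6, -5)

9(x² - 4x) -16(y² + 10y) = 508
Complete the square in x and y: 9(x - 2)² -16(y + 5)² = 508 + 36 - 400 = 144
Dividing both sides by 144: (x - 2)²/16 - (y + 5)²/9 = 1
Hyperbola, center (2, -5), transverse axis horizontal; a² = 16, b² = 9.
a = 4. Vertices at (h ± a, k).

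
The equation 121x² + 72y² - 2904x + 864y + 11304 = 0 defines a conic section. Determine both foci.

(12, -13) and (12, 1)

Group the x- and y-terms: 121(x² - 24x) + 72(y² + 12y) = -11304
Complete the square: 121(x - 12)² + 72(y + 6)² = -11304 + 17424 + 2592 = 8712
Dividing both sides by 8712: (x - 12)²/72 + (y + 6)²/121 = 1
Ellipse, center (12, -6), major axis vertical; a² = 121, b² = 72.
c² = a² - b² = 121 - 72 = 49, so c = 7.
Foci lie on the vertical axis through the center: (h, k ± c).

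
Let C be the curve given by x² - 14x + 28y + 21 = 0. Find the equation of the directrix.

Only x is squared. Complete the square in x: (x - 7)² = -28(y - 1).
Vertex (7, 1); 4p = -28 so p = -7. Opens down.
Directrix is the horizontal line y = k − p = 1 − (-7) = 8.

y = 8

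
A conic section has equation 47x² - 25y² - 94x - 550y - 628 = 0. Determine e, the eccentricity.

e = 6√94/47

Rearranging, 47(x² - 2x) -25(y² + 22y) = 628.
Completing the square gives 47(x - 1)² -25(y + 11)² = 628 + 47 - 3025 = -2350.
Dividing both sides by -2350: (y + 11)²/94 - (x - 1)²/50 = 1
Hyperbola, center (1, -11), transverse axis vertical; a² = 94, b² = 50.
c² = a² + b² = 144, so c = 12.
e = c/a = 12/√94 = 6√94/47.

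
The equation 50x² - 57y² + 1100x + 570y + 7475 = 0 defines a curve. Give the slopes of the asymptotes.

5√114/57 and -5√114/57

Rearranging, 50(x² + 22x) -57(y² - 10y) = -7475.
50(x + 11)² -57(y - 5)² = -7475 + 6050 - 1425 = -2850
Divide through by -2850 to get (y - 5)²/50 - (x + 11)²/57 = 1.
Hyperbola, center (-11, 5), transverse axis vertical; a² = 50, b² = 57.
For a vertical hyperbola the asymptotes have slope ±a/b.
Here that is ±5√2/√57 = ±5√114/57.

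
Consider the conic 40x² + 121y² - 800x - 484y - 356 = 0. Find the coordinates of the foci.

Group the x- and y-terms: 40(x² - 20x) + 121(y² - 4y) = 356
40(x - 10)² + 121(y - 2)² = 356 + 4000 + 484 = 4840
Dividing both sides by 4840: (x - 10)²/121 + (y - 2)²/40 = 1
Ellipse, center (10, 2), major axis horizontal; a² = 121, b² = 40.
c² = a² - b² = 121 - 40 = 81, so c = 9.
Foci lie on the horizontal axis through the center: (h ± c, k).

(1, 2) and (19, 2)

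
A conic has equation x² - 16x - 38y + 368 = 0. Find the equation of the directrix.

y = -3/2

Only x is squared. Complete the square in x: (x - 8)² = 38(y - 8).
Vertex (8, 8); 4p = 38 so p = 19/2. Opens up.
Directrix is the horizontal line y = k − p = 8 − (19/2) = -3/2.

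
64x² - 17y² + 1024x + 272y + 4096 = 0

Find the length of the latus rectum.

Group the x- and y-terms: 64(x² + 16x) -17(y² - 16y) = -4096
Completing the square gives 64(x + 8)² -17(y - 8)² = -4096 + 4096 - 1088 = -1088.
Divide by -1088: (y - 8)²/64 - (x + 8)²/17 = 1
Hyperbola, center (-8, 8), transverse axis vertical; a² = 64, b² = 17.
Latus rectum length = 2b²/a = 2·17/8 = 17/4.

17/4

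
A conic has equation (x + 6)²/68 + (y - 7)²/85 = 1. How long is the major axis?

2√85

Center (-6, 7). The larger denominator 85 sits under the y-term, so the major axis is vertical; a² = 85, b² = 68.
a² = 85 so a = √85; the major axis has length 2a = 2√85.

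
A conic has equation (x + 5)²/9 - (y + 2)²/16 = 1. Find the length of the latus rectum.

Center (-5, -2). The positive term is the x-term, so the transverse axis is horizontal; a² = 9, b² = 16.
Latus rectum length = 2b²/a = 2·16/3 = 32/3.

32/3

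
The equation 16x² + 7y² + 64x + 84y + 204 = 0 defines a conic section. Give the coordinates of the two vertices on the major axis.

Group: 16(x² + 4x) + 7(y² + 12y) = -204
Complete the square in x and y: 16(x + 2)² + 7(y + 6)² = -204 + 64 + 252 = 112
Dividing both sides by 112: (x + 2)²/7 + (y + 6)²/16 = 1
Ellipse, center (-2, -6), major axis vertical; a² = 16, b² = 7.
a = 4. Vertices at (h, k ± a).

(-2, -10) and (-2, -2)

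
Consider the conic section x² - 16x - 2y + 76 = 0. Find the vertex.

Only x is squared. Complete the square in x: (x - 8)² = 2(y - 6).
Vertex (8, 6); 4p = 2 so p = 1/2. Opens up.

(8, 6)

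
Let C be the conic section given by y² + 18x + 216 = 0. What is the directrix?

Only y is squared. Complete the square in y: y² = -18(x + 12).
Vertex (-12, 0); 4p = -18 so p = -9/2. Opens left.
Directrix is the vertical line x = h − p = -12 − (-9/2) = -15/2.

x = -15/2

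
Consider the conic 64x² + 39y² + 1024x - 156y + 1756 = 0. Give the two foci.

(-8, -3) and (-8, 7)

Rearranging, 64(x² + 16x) + 39(y² - 4y) = -1756.
Complete the square: 64(x + 8)² + 39(y - 2)² = -1756 + 4096 + 156 = 2496
Divide by 2496: (x + 8)²/39 + (y - 2)²/64 = 1
Ellipse, center (-8, 2), major axis vertical; a² = 64, b² = 39.
c² = a² - b² = 64 - 39 = 25, so c = 5.
Foci lie on the vertical axis through the center: (h, k ± c).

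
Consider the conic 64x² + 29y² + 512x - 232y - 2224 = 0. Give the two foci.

Group: 64(x² + 8x) + 29(y² - 8y) = 2224
Complete the square in x and y: 64(x + 4)² + 29(y - 4)² = 2224 + 1024 + 464 = 3712
Dividing both sides by 3712: (x + 4)²/58 + (y - 4)²/128 = 1
Ellipse, center (-4, 4), major axis vertical; a² = 128, b² = 58.
c² = a² - b² = 128 - 58 = 70, so c = √70.
Foci lie on the vertical axis through the center: (h, k ± c).

(-4, 4 - √70) and (-4, 4 + √70)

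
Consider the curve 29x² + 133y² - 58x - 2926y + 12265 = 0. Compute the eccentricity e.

Group the x- and y-terms: 29(x² - 2x) + 133(y² - 22y) = -12265
29(x - 1)² + 133(y - 11)² = -12265 + 29 + 16093 = 3857
Divide by 3857: (x - 1)²/133 + (y - 11)²/29 = 1
Ellipse, center (1, 11), major axis horizontal; a² = 133, b² = 29.
c² = a² - b² = 104, so c = 2√26.
e = c/a = 2√26/√133 = 2√3458/133.

e = 2√3458/133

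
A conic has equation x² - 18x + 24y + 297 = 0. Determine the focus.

Only x is squared. Complete the square in x: (x - 9)² = -24(y + 9).
Vertex (9, -9); 4p = -24 so p = -6. Opens down.
Focus is p units from the vertex along the axis: (h, k + p).

(9, -15)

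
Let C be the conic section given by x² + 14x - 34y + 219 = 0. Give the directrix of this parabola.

Only x is squared. Complete the square in x: (x + 7)² = 34(y - 5).
Vertex (-7, 5); 4p = 34 so p = 17/2. Opens up.
Directrix is the horizontal line y = k − p = 5 − (17/2) = -7/2.

y = -7/2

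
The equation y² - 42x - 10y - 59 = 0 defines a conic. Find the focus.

Only y is squared. Complete the square in y: (y - 5)² = 42(x + 2).
Vertex (-2, 5); 4p = 42 so p = 21/2. Opens right.
Focus is p units from the vertex along the axis: (h + p, k).

(17/2, 5)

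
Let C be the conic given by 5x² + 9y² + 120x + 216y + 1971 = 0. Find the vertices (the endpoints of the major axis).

(-15, -12) and (-9, -12)

Collect terms: 5(x² + 24x) + 9(y² + 24y) = -1971
Complete the square in x and y: 5(x + 12)² + 9(y + 12)² = -1971 + 720 + 1296 = 45
Divide through by 45 to get (x + 12)²/9 + (y + 12)²/5 = 1.
Ellipse, center (-12, -12), major axis horizontal; a² = 9, b² = 5.
a = 3. Vertices at (h ± a, k).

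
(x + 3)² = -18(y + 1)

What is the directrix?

Vertex (-3, -1); 4p = -18 so p = -9/2. Opens down.
Directrix is the horizontal line y = k − p = -1 − (-9/2) = 7/2.

y = 7/2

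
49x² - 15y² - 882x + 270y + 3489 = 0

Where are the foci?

Group the x- and y-terms: 49(x² - 18x) -15(y² - 18y) = -3489
Complete the square in x and y: 49(x - 9)² -15(y - 9)² = -3489 + 3969 - 1215 = -735
Divide through by -735 to get (y - 9)²/49 - (x - 9)²/15 = 1.
Hyperbola, center (9, 9), transverse axis vertical; a² = 49, b² = 15.
c² = a² + b² = 49 + 15 = 64, so c = 8.
Foci lie on the vertical axis through the center: (h, k ± c).

(9, 1) and (9, 17)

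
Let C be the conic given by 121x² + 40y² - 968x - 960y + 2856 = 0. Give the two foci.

Group: 121(x² - 8x) + 40(y² - 24y) = -2856
Complete the square: 121(x - 4)² + 40(y - 12)² = -2856 + 1936 + 5760 = 4840
Divide through by 4840 to get (x - 4)²/40 + (y - 12)²/121 = 1.
Ellipse, center (4, 12), major axis vertical; a² = 121, b² = 40.
c² = a² - b² = 121 - 40 = 81, so c = 9.
Foci lie on the vertical axis through the center: (h, k ± c).

(4, 3) and (4, 21)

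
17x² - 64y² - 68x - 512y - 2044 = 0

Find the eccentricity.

e = 9/8

17(x² - 4x) -64(y² + 8y) = 2044
17(x - 2)² -64(y + 4)² = 2044 + 68 - 1024 = 1088
Dividing both sides by 1088: (x - 2)²/64 - (y + 4)²/17 = 1
Hyperbola, center (2, -4), transverse axis horizontal; a² = 64, b² = 17.
c² = a² + b² = 81, so c = 9.
e = c/a = 9/8.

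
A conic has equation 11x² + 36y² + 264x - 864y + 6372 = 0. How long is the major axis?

12

Group the x- and y-terms: 11(x² + 24x) + 36(y² - 24y) = -6372
Completing the square gives 11(x + 12)² + 36(y - 12)² = -6372 + 1584 + 5184 = 396.
Dividing both sides by 396: (x + 12)²/36 + (y - 12)²/11 = 1
Ellipse, center (-12, 12), major axis horizontal; a² = 36, b² = 11.
a² = 36 so a = 6; the major axis has length 2a = 12.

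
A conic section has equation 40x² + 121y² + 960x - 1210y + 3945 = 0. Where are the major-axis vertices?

Group: 40(x² + 24x) + 121(y² - 10y) = -3945
Complete the square in x and y: 40(x + 12)² + 121(y - 5)² = -3945 + 5760 + 3025 = 4840
Divide through by 4840 to get (x + 12)²/121 + (y - 5)²/40 = 1.
Ellipse, center (-12, 5), major axis horizontal; a² = 121, b² = 40.
a = 11. Vertices at (h ± a, k).

(-23, 5) and (-1, 5)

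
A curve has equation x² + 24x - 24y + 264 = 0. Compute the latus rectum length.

24

Only x is squared. Complete the square in x: (x + 12)² = 24(y - 5).
Vertex (-12, 5); 4p = 24 so p = 6. Opens up.
Latus rectum length = |4p| = 24.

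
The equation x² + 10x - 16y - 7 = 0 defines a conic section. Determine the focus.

(-5, 2)

Only x is squared. Complete the square in x: (x + 5)² = 16(y + 2).
Vertex (-5, -2); 4p = 16 so p = 4. Opens up.
Focus is p units from the vertex along the axis: (h, k + p).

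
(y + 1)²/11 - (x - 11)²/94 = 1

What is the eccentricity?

Center (11, -1). The positive term is the y-term, so the transverse axis is vertical; a² = 11, b² = 94.
c² = a² + b² = 105, so c = √105.
e = c/a = √105/√11 = √1155/11.

e = √1155/11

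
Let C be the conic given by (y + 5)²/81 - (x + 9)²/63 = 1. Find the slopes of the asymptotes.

Center (-9, -5). The positive term is the y-term, so the transverse axis is vertical; a² = 81, b² = 63.
For a vertical hyperbola the asymptotes have slope ±a/b.
Here that is ±9/3√7 = ±3√7/7.

3√7/7 and -3√7/7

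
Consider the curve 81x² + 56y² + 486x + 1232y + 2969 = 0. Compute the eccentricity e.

Rearranging, 81(x² + 6x) + 56(y² + 22y) = -2969.
Complete the square: 81(x + 3)² + 56(y + 11)² = -2969 + 729 + 6776 = 4536
Dividing both sides by 4536: (x + 3)²/56 + (y + 11)²/81 = 1
Ellipse, center (-3, -11), major axis vertical; a² = 81, b² = 56.
c² = a² - b² = 25, so c = 5.
e = c/a = 5/9.

e = 5/9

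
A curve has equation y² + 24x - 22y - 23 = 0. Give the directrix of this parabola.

Only y is squared. Complete the square in y: (y - 11)² = -24(x - 6).
Vertex (6, 11); 4p = -24 so p = -6. Opens left.
Directrix is the vertical line x = h − p = 6 − (-6) = 12.

x = 12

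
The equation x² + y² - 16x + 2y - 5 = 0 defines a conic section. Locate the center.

(8, -1)

Group the x- and y-terms: (x² - 16x) + (y² + 2y) = 5
Complete the square: (x - 8)² + (y + 1)² = 5 + 64 + 1 = 70
So (x - 8)² + (y + 1)² = 70.
Circle centered at (8, -1) with r² = 70.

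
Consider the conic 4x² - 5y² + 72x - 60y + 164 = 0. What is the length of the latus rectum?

Collect terms: 4(x² + 18x) -5(y² + 12y) = -164
4(x + 9)² -5(y + 6)² = -164 + 324 - 180 = -20
Divide through by -20 to get (y + 6)²/4 - (x + 9)²/5 = 1.
Hyperbola, center (-9, -6), transverse axis vertical; a² = 4, b² = 5.
Latus rectum length = 2b²/a = 2·5/2 = 5.

5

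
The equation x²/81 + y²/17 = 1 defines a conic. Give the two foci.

(-8, 0) and (8, 0)

Center (0, 0). The larger denominator 81 sits under the x-term, so the major axis is horizontal; a² = 81, b² = 17.
c² = a² - b² = 81 - 17 = 64, so c = 8.
Foci lie on the horizontal axis through the center: (h ± c, k).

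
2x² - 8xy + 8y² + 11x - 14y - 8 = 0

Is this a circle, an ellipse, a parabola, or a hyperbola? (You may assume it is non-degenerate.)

A = 2, B = -8, C = 8.
Discriminant B² − 4AC = (-8)² − 4·2·8 = 0.
B² − 4AC = 0 ⇒ parabola.

parabola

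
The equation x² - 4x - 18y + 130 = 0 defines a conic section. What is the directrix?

y = 5/2

Only x is squared. Complete the square in x: (x - 2)² = 18(y - 7).
Vertex (2, 7); 4p = 18 so p = 9/2. Opens up.
Directrix is the horizontal line y = k − p = 7 − (9/2) = 5/2.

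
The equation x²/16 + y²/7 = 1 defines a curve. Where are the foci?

Center (0, 0). The larger denominator 16 sits under the x-term, so the major axis is horizontal; a² = 16, b² = 7.
c² = a² - b² = 16 - 7 = 9, so c = 3.
Foci lie on the horizontal axis through the center: (h ± c, k).

(-3, 0) and (3, 0)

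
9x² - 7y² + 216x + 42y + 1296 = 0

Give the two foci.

(-12, -1) and (-12, 7)

Group the x- and y-terms: 9(x² + 24x) -7(y² - 6y) = -1296
Completing the square gives 9(x + 12)² -7(y - 3)² = -1296 + 1296 - 63 = -63.
Divide by -63: (y - 3)²/9 - (x + 12)²/7 = 1
Hyperbola, center (-12, 3), transverse axis vertical; a² = 9, b² = 7.
c² = a² + b² = 9 + 7 = 16, so c = 4.
Foci lie on the vertical axis through the center: (h, k ± c).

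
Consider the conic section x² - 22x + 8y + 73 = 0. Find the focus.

Only x is squared. Complete the square in x: (x - 11)² = -8(y - 6).
Vertex (11, 6); 4p = -8 so p = -2. Opens down.
Focus is p units from the vertex along the axis: (h, k + p).

(11, 4)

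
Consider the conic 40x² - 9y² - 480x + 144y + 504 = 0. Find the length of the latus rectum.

80/3

Group the x- and y-terms: 40(x² - 12x) -9(y² - 16y) = -504
40(x - 6)² -9(y - 8)² = -504 + 1440 - 576 = 360
Divide by 360: (x - 6)²/9 - (y - 8)²/40 = 1
Hyperbola, center (6, 8), transverse axis horizontal; a² = 9, b² = 40.
Latus rectum length = 2b²/a = 2·40/3 = 80/3.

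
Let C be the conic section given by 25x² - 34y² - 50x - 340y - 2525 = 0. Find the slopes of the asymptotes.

5√34/34 and -5√34/34

Collect terms: 25(x² - 2x) -34(y² + 10y) = 2525
Completing the square gives 25(x - 1)² -34(y + 5)² = 2525 + 25 - 850 = 1700.
Divide through by 1700 to get (x - 1)²/68 - (y + 5)²/50 = 1.
Hyperbola, center (1, -5), transverse axis horizontal; a² = 68, b² = 50.
For a horizontal hyperbola the asymptotes have slope ±b/a.
Here that is ±5√2/2√17 = ±5√34/34.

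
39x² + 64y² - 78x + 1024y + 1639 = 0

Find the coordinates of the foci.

(-4, -8) and (6, -8)

Group the x- and y-terms: 39(x² - 2x) + 64(y² + 16y) = -1639
Complete the square in x and y: 39(x - 1)² + 64(y + 8)² = -1639 + 39 + 4096 = 2496
Divide by 2496: (x - 1)²/64 + (y + 8)²/39 = 1
Ellipse, center (1, -8), major axis horizontal; a² = 64, b² = 39.
c² = a² - b² = 64 - 39 = 25, so c = 5.
Foci lie on the horizontal axis through the center: (h ± c, k).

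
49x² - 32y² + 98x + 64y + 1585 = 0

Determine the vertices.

Group the x- and y-terms: 49(x² + 2x) -32(y² - 2y) = -1585
Complete the square: 49(x + 1)² -32(y - 1)² = -1585 + 49 - 32 = -1568
Divide through by -1568 to get (y - 1)²/49 - (x + 1)²/32 = 1.
Hyperbola, center (-1, 1), transverse axis vertical; a² = 49, b² = 32.
a = 7. Vertices at (h, k ± a).

(-1, -6) and (-1, 8)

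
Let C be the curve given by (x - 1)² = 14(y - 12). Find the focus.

Vertex (1, 12); 4p = 14 so p = 7/2. Opens up.
Focus is p units from the vertex along the axis: (h, k + p).

(1, 31/2)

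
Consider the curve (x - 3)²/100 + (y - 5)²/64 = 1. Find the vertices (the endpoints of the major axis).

(-7, 5) and (13, 5)

Center (3, 5). The larger denominator 100 sits under the x-term, so the major axis is horizontal; a² = 100, b² = 64.
a = 10. Vertices at (h ± a, k).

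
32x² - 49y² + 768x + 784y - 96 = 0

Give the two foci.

Group: 32(x² + 24x) -49(y² - 16y) = 96
Completing the square gives 32(x + 12)² -49(y - 8)² = 96 + 4608 - 3136 = 1568.
Divide through by 1568 to get (x + 12)²/49 - (y - 8)²/32 = 1.
Hyperbola, center (-12, 8), transverse axis horizontal; a² = 49, b² = 32.
c² = a² + b² = 49 + 32 = 81, so c = 9.
Foci lie on the horizontal axis through the center: (h ± c, k).

(-21, 8) and (-3, 8)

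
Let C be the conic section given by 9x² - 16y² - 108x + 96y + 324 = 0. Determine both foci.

Rearranging, 9(x² - 12x) -16(y² - 6y) = -324.
Complete the square in x and y: 9(x - 6)² -16(y - 3)² = -324 + 324 - 144 = -144
Divide through by -144 to get (y - 3)²/9 - (x - 6)²/16 = 1.
Hyperbola, center (6, 3), transverse axis vertical; a² = 9, b² = 16.
c² = a² + b² = 9 + 16 = 25, so c = 5.
Foci lie on the vertical axis through the center: (h, k ± c).

(6, -2) and (6, 8)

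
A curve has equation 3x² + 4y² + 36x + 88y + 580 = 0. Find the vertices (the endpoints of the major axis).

Collect terms: 3(x² + 12x) + 4(y² + 22y) = -580
Complete the square: 3(x + 6)² + 4(y + 11)² = -580 + 108 + 484 = 12
Divide through by 12 to get (x + 6)²/4 + (y + 11)²/3 = 1.
Ellipse, center (-6, -11), major axis horizontal; a² = 4, b² = 3.
a = 2. Vertices at (h ± a, k).

(-8, -11) and (-4, -11)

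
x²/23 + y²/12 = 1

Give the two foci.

Center (0, 0). The larger denominator 23 sits under the x-term, so the major axis is horizontal; a² = 23, b² = 12.
c² = a² - b² = 23 - 12 = 11, so c = √11.
Foci lie on the horizontal axis through the center: (h ± c, k).

(0 - √11, 0) and (0 + √11, 0)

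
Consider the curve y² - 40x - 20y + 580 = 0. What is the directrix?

Only y is squared. Complete the square in y: (y - 10)² = 40(x - 12).
Vertex (12, 10); 4p = 40 so p = 10. Opens right.
Directrix is the vertical line x = h − p = 12 − (10) = 2.

x = 2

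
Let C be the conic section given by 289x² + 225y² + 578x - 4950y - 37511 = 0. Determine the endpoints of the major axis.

Group: 289(x² + 2x) + 225(y² - 22y) = 37511
Completing the square gives 289(x + 1)² + 225(y - 11)² = 37511 + 289 + 27225 = 65025.
Divide by 65025: (x + 1)²/225 + (y - 11)²/289 = 1
Ellipse, center (-1, 11), major axis vertical; a² = 289, b² = 225.
a = 17. Vertices at (h, k ± a).

(-1, -6) and (-1, 28)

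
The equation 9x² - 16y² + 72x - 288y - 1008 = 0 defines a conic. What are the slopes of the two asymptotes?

3/4 and -3/4

Collect terms: 9(x² + 8x) -16(y² + 18y) = 1008
Complete the square: 9(x + 4)² -16(y + 9)² = 1008 + 144 - 1296 = -144
Divide by -144: (y + 9)²/9 - (x + 4)²/16 = 1
Hyperbola, center (-4, -9), transverse axis vertical; a² = 9, b² = 16.
For a vertical hyperbola the asymptotes have slope ±a/b.
Here that is ±3/4.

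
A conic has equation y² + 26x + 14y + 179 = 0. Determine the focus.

(-23/2, -7)

Only y is squared. Complete the square in y: (y + 7)² = -26(x + 5).
Vertex (-5, -7); 4p = -26 so p = -13/2. Opens left.
Focus is p units from the vertex along the axis: (h + p, k).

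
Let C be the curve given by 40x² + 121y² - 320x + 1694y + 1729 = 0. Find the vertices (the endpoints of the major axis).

Collect terms: 40(x² - 8x) + 121(y² + 14y) = -1729
40(x - 4)² + 121(y + 7)² = -1729 + 640 + 5929 = 4840
Divide through by 4840 to get (x - 4)²/121 + (y + 7)²/40 = 1.
Ellipse, center (4, -7), major axis horizontal; a² = 121, b² = 40.
a = 11. Vertices at (h ± a, k).

(-7, -7) and (15, -7)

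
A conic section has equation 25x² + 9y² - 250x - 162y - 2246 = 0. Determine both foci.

Group: 25(x² - 10x) + 9(y² - 18y) = 2246
25(x - 5)² + 9(y - 9)² = 2246 + 625 + 729 = 3600
Dividing both sides by 3600: (x - 5)²/144 + (y - 9)²/400 = 1
Ellipse, center (5, 9), major axis vertical; a² = 400, b² = 144.
c² = a² - b² = 400 - 144 = 256, so c = 16.
Foci lie on the vertical axis through the center: (h, k ± c).

(5, -7) and (5, 25)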